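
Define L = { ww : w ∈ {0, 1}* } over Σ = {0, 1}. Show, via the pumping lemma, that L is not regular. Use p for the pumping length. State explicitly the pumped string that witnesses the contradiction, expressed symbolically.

0^{p+k} 1^p 0^p 1^p

Suppose for contradiction that L is regular, and let p be the pumping length.
Take w = 0^p 1^p 0^p 1^p = uu where u = 0^p1^p; then w ∈ L and |w| = 4p ≥ p.
By the pumping lemma, w = xyz with |xy| ≤ p and |y| ≥ 1.
The first p characters of w are 0's, so xy (and hence y) consists only of 0's. Write y = 0^k, 1 ≤ k ≤ p.
Pump with i = 2: xy^2z = 0^{p+k} 1^p 0^p 1^p, of length 4p+k. Suppose this equals vv. The string starts with 0 and ends with 1, so v does too; thus the boundary between the two copies of v is a 1→0 transition. There is exactly one such transition, at position 2p+k, so |v| = 2p+k and |vv| = 4p+2k ≠ 4p+k since k ≥ 1. So xy^2z ∉ L.
This is a contradiction; hence L is not regular.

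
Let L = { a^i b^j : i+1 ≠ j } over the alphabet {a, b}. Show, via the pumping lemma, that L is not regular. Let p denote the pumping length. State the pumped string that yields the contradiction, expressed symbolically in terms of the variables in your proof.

Assume L is regular; let p be its pumping constant.
Choose w = a^p b^{p+p!+1}. Since p ≠ (p+p!+1)-1 = p+p!, w ∈ L; and |w| ≥ p.
By the pumping lemma, w = xyz with |xy| ≤ p and y is nonempty.
Because |xy| ≤ p and w begins with p copies of a, we have y = a^k with 1 ≤ k ≤ p.
Since 1 ≤ k ≤ p, k divides p!; set t = 1 + p!/k. Then xy^t z has p + (p!/k)·k = p + p! copies of a. Now the a-count is p+p! and (b-count)-1 = (p+p!+1)-1 = p+p!, so i+1 ≠ j fails. So xy^t z = a^{p+p!} b^{p+p!+1} ∉ L.
Contradiction. Therefore L is not regular.

a^{p+p!} b^{p+p!+1}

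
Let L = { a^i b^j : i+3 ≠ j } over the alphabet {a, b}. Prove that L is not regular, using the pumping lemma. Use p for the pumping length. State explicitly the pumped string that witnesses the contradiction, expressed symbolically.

a^{p+p!} b^{p+p!+3}

Toward a contradiction, assume L is regular with pumping length p.
Choose w = a^p b^{p+p!+3}. Since p ≠ (p+p!+3)-3 = p+p!, w ∈ L; and |w| ≥ p.
By the pumping lemma, w = xyz with |xy| ≤ p and y is nonempty.
The first p characters of w are a's, so xy (and hence y) consists only of a's. Write y = a^k, 1 ≤ k ≤ p.
Since 1 ≤ k ≤ p, k divides p!; set t = 1 + p!/k. Then xy^t z has p + (p!/k)·k = p + p! copies of a. Now the a-count is p+p! and (b-count)-3 = (p+p!+3)-3 = p+p!, so i+3 ≠ j fails. So xy^t z = a^{p+p!} b^{p+p!+3} ∉ L.
Contradiction. Therefore L is not regular.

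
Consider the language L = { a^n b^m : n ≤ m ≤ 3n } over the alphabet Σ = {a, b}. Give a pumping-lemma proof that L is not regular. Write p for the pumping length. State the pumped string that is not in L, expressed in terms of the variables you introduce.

a^{p+k} b^p

Toward a contradiction, assume L is regular with pumping length p.
Take w = a^p b^p ∈ L (since p ≤ p ≤ 3p), with |w| = 2p ≥ p.
The pumping lemma gives a decomposition w = xyz where |xy| ≤ p and |y| ≥ 1.
The first p characters of w are a's, so xy (and hence y) consists only of a's. Write y = a^k, 1 ≤ k ≤ p.
Pump with i = 2: xy^2z = a^{p+k} b^p. Now n = p+k > p = m, so the condition n ≤ m fails. Thus xy^2z ∉ L.
This contradicts the pumping lemma, so L is not regular.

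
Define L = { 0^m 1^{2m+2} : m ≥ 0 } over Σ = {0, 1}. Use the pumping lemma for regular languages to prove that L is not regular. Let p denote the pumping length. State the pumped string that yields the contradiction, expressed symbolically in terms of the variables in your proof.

0^{p+k} 1^{2p+2}

Suppose for contradiction that L is regular, and let p be the pumping length.
Take w = 0^p 1^{2p+2}. Then w ∈ L and |w| = 3p+2 ≥ p.
Write w = xyz as guaranteed by the lemma, with |xy| ≤ p and y is nonempty.
Since the first p symbols of w are all 0's and |xy| ≤ p, y lies entirely in the leading 0-block: y = 0^k for some k with 1 ≤ k ≤ p.
Pump with i = 2: xy^2z = 0^{p+k} 1^{2p+2}. For this to lie in L we would need 2p+2 = 2(p+k)+2, which forces k = 0. But k ≥ 1, so xy^2z ∉ L.
This contradicts the pumping lemma, so L is not regular.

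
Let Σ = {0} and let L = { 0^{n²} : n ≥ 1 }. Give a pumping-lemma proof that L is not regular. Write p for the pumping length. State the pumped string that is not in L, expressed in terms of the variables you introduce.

Suppose for contradiction that L is regular, and let p be the pumping length.
Take w = 0^{p²} ∈ L with |w| = p² ≥ p.
Write w = xyz as guaranteed by the lemma, with |xy| ≤ p and |y| ≥ 1.
Then y = 0^k for some k with 1 ≤ k ≤ p.
Pump with i = 2: xy^2z = 0^{p²+k}. Since 1 ≤ k ≤ p, p² < p²+k ≤ p²+p < (p+1)², so p²+k lies strictly between consecutive squares and is not a perfect square. So xy^2z ∉ L.
This is a contradiction; hence L is not regular.

0^{p²+k}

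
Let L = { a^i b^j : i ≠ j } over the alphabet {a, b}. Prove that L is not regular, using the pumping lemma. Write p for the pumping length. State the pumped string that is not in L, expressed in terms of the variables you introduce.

Suppose for contradiction that L is regular, and let p be the pumping length.
Choose w = a^p b^{p+p!}. Since p ≠ p+p!, w ∈ L; and |w| ≥ p.
The pumping lemma gives a decomposition w = xyz where |xy| ≤ p and |y| > 0.
Because |xy| ≤ p and w begins with p copies of a, we have y = a^k with 1 ≤ k ≤ p.
Since 1 ≤ k ≤ p, k divides p!; set t = 1 + p!/k. Then xy^t z has p + (p!/k)·k = p + p! copies of a. Now the a-count equals the b-count, so i ≠ j fails. So xy^t z = a^{p+p!} b^{p+p!} ∉ L.
Contradiction. Therefore L is not regular.

a^{p+p!} b^{p+p!}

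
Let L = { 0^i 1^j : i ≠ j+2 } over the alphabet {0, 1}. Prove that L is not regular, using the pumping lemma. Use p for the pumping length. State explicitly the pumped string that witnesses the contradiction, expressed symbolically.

Assume L is regular; let p be its pumping constant.
Choose w = 0^p 1^{p+p!-2}. Since p ≠ (p+p!-2)+2 = p+p!, w ∈ L; and |w| ≥ p.
By the pumping lemma, w = xyz with |xy| ≤ p and |y| > 0.
The first p characters of w are 0's, so xy (and hence y) consists only of 0's. Write y = 0^k, 1 ≤ k ≤ p.
Since 1 ≤ k ≤ p, k divides p!; set t = 1 + p!/k. Then xy^t z has p + (p!/k)·k = p + p! copies of 0. Now the 0-count is p+p! and (1-count)+2 = (p+p!-2)+2 = p+p!, so i ≠ j+2 fails. So xy^t z = 0^{p+p!} 1^{p+p!-2} ∉ L.
This contradicts the pumping lemma, so L is not regular.

0^{p+p!} 1^{p+p!-2}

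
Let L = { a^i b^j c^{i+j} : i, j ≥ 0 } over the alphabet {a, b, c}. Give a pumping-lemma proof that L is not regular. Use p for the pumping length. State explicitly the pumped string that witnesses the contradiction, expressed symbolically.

Toward a contradiction, assume L is regular with pumping length p.
Take w = a^p b^p c^{2p} ∈ L (with i=j=p, i+j=2p), |w| = 4p ≥ p.
By the pumping lemma, w = xyz with |xy| ≤ p and |y| > 0.
Since the first p symbols of w are all a's and |xy| ≤ p, y lies entirely in the leading a-block: y = a^k for some k with 1 ≤ k ≤ p.
Consider xy^2z = a^{p+k} b^p c^{2p}. Now the a- and b-counts sum to 2p+k, but the c-count is 2p ≠ 2p+k. So xy^2z ∉ L.
This contradicts the pumping lemma, so L is not regular.

a^{p+k} b^p c^{2p}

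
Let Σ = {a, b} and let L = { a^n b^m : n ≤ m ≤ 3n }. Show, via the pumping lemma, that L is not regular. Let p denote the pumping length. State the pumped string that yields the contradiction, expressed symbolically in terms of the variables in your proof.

a^{p+k} b^p

Assume L is regular; let p be its pumping constant.
Take w = a^p b^p ∈ L (since p ≤ p ≤ 3p), with |w| = 2p ≥ p.
Write w = xyz as guaranteed by the lemma, with |xy| ≤ p and y is nonempty.
Since the first p symbols of w are all a's and |xy| ≤ p, y lies entirely in the leading a-block: y = a^k for some k with 1 ≤ k ≤ p.
Pump with i = 2: xy^2z = a^{p+k} b^p. Now n = p+k > p = m, so the condition n ≤ m fails. Thus xy^2z ∉ L.
This is a contradiction; hence L is not regular.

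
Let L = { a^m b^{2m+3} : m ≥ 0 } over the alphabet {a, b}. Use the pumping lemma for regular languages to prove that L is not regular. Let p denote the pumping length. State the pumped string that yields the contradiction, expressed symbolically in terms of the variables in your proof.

Assume L is regular; let p be its pumping constant.
Take w = a^p b^{2p+3}. Then w ∈ L and |w| = 3p+3 ≥ p.
Write w = xyz as guaranteed by the lemma, with |xy| ≤ p and |y| > 0.
The first p characters of w are a's, so xy (and hence y) consists only of a's. Write y = a^k, 1 ≤ k ≤ p.
Pump with i = 2: xy^2z = a^{p+k} b^{2p+3}. For this to lie in L we would need 2p+3 = 2(p+k)+3, which forces k = 0. But k ≥ 1, so xy^2z ∉ L.
Contradiction. Therefore L is not regular.

a^{p+k} b^{2p+3}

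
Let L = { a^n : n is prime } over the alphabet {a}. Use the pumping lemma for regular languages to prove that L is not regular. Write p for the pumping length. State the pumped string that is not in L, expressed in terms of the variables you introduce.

a^{q(1+k)}

Assume L is regular. Let p be the pumping length given by the pumping lemma.
Let q be a prime with q ≥ p+2 (infinitely many primes exist), and take w = a^q ∈ L with |w| = q ≥ p.
Write w = xyz as guaranteed by the lemma, with |xy| ≤ p and |y| ≥ 1.
Then y = a^k for some k with 1 ≤ k ≤ p.
Since 1 ≤ k ≤ p, |xz| = q-k. Pump with i = q+1: |xy^{q+1}z| = (q-k)+(q+1)k = q+qk = q(1+k), which is composite (both factors ≥ 2). So xy^{q+1}z = a^{q(1+k)} ∉ L.
This is a contradiction; hence L is not regular.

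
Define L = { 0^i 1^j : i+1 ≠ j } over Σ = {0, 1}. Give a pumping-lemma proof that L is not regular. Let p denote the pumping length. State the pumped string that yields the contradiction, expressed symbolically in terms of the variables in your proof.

Toward a contradiction, assume L is regular with pumping length p.
Choose w = 0^p 1^{p+p!+1}. Since p ≠ (p+p!+1)-1 = p+p!, w ∈ L; and |w| ≥ p.
Write w = xyz as guaranteed by the lemma, with |xy| ≤ p and y is nonempty.
Since the first p symbols of w are all 0's and |xy| ≤ p, y lies entirely in the leading 0-block: y = 0^k for some k with 1 ≤ k ≤ p.
Since 1 ≤ k ≤ p, k divides p!; set t = 1 + p!/k. Then xy^t z has p + (p!/k)·k = p + p! copies of 0. Now the 0-count is p+p! and (1-count)-1 = (p+p!+1)-1 = p+p!, so i+1 ≠ j fails. So xy^t z = 0^{p+p!} 1^{p+p!+1} ∉ L.
This is a contradiction; hence L is not regular.

0^{p+p!} 1^{p+p!+1}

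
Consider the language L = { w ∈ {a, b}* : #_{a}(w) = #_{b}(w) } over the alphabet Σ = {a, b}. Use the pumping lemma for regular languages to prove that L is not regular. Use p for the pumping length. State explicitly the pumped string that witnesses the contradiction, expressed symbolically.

a^{p+k} b^p

Assume L is regular; let p be its pumping constant.
Choose w = a^p b^p ∈ L with |w| = 2p ≥ p.
Write w = xyz as guaranteed by the lemma, with |xy| ≤ p and |y| > 0.
Since the first p symbols of w are all a's and |xy| ≤ p, y lies entirely in the leading a-block: y = a^k for some k with 1 ≤ k ≤ p.
Pump with i = 2: xy^2z = a^{p+k} b^p has p+k occurrences of a but only p of b. Since k ≥ 1 the counts differ, so xy^2z ∉ L.
This is a contradiction; hence L is not regular.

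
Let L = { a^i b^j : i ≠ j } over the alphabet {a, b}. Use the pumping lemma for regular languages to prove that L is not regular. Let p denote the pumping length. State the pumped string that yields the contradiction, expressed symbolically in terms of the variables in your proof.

a^{p+p!} b^{p+p!}

Assume L is regular. Let p be the pumping length given by the pumping lemma.
Choose w = a^p b^{p+p!}. Since p ≠ p+p!, w ∈ L; and |w| ≥ p.
By the pumping lemma, w = xyz with |xy| ≤ p and y is nonempty.
The first p characters of w are a's, so xy (and hence y) consists only of a's. Write y = a^k, 1 ≤ k ≤ p.
Since 1 ≤ k ≤ p, k divides p!; set t = 1 + p!/k. Then xy^t z has p + (p!/k)·k = p + p! copies of a. Now the a-count equals the b-count, so i ≠ j fails. So xy^t z = a^{p+p!} b^{p+p!} ∉ L.
This contradicts the pumping lemma, so L is not regular.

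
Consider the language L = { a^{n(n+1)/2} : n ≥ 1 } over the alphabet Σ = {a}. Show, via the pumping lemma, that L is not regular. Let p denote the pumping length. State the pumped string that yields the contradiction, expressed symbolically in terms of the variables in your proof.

Toward a contradiction, assume L is regular with pumping length p.
Take w = a^{p(p+1)/2} ∈ L with |w| = p(p+1)/2 ≥ p.
By the pumping lemma, w = xyz with |xy| ≤ p and y is nonempty.
Then y = a^k for some k with 1 ≤ k ≤ p.
Pump with i = 2: xy^2z = a^{p(p+1)/2+k}. Since 1 ≤ k ≤ p, p(p+1)/2 < p(p+1)/2+k ≤ p(p+1)/2+p < (p+1)(p+2)/2, so p(p+1)/2+k is strictly between consecutive triangular numbers. So xy^2z ∉ L.
This is a contradiction; hence L is not regular.

a^{p(p+1)/2+k}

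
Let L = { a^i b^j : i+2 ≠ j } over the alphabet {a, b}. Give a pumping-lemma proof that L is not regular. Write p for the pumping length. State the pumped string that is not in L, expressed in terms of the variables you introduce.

Assume L is regular; let p be its pumping constant.
Choose w = a^p b^{p+p!+2}. Since p ≠ (p+p!+2)-2 = p+p!, w ∈ L; and |w| ≥ p.
The pumping lemma gives a decomposition w = xyz where |xy| ≤ p and |y| ≥ 1.
Because |xy| ≤ p and w begins with p copies of a, we have y = a^k with 1 ≤ k ≤ p.
Since 1 ≤ k ≤ p, k divides p!; set t = 1 + p!/k. Then xy^t z has p + (p!/k)·k = p + p! copies of a. Now the a-count is p+p! and (b-count)-2 = (p+p!+2)-2 = p+p!, so i+2 ≠ j fails. So xy^t z = a^{p+p!} b^{p+p!+2} ∉ L.
This is a contradiction; hence L is not regular.

a^{p+p!} b^{p+p!+2}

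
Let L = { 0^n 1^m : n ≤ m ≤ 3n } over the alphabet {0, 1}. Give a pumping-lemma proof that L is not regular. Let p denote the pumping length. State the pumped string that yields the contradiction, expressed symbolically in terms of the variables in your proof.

0^{p+k} 1^p

Assume L is regular. Let p be the pumping length given by the pumping lemma.
Take w = 0^p 1^p ∈ L (since p ≤ p ≤ 3p), with |w| = 2p ≥ p.
The pumping lemma gives a decomposition w = xyz where |xy| ≤ p and y is nonempty.
Since the first p symbols of w are all 0's and |xy| ≤ p, y lies entirely in the leading 0-block: y = 0^k for some k with 1 ≤ k ≤ p.
Pump with i = 2: xy^2z = 0^{p+k} 1^p. Now n = p+k > p = m, so the condition n ≤ m fails. Thus xy^2z ∉ L.
Contradiction. Therefore L is not regular.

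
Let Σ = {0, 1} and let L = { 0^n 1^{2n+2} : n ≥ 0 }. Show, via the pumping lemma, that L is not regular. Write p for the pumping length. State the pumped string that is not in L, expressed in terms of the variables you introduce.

0^{p+k} 1^{2p+2}

Toward a contradiction, assume L is regular with pumping length p.
Choose w = 0^p 1^{2p+2}, which is in L with |w| = 3p+2 ≥ p.
By the pumping lemma, w = xyz with |xy| ≤ p and |y| ≥ 1.
The first p characters of w are 0's, so xy (and hence y) consists only of 0's. Write y = 0^k, 1 ≤ k ≤ p.
Pump with i = 2: xy^2z = 0^{p+k} 1^{2p+2}. For this to lie in L we would need 2p+2 = 2(p+k)+2, which forces k = 0. But k ≥ 1, so xy^2z ∉ L.
Contradiction. Therefore L is not regular.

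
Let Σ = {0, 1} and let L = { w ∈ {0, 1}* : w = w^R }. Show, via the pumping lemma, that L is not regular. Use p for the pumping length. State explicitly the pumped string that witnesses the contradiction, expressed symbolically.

0^{p+k} 1 0^p

Assume L is regular; let p be its pumping constant.
Take w = 0^p 1 0^p, a palindrome of length 2p+1 ≥ p.
By the pumping lemma, w = xyz with |xy| ≤ p and |y| > 0.
Because |xy| ≤ p and w begins with p copies of 0, we have y = 0^k with 1 ≤ k ≤ p.
Pump with i = 2: xy^2z = 0^{p+k} 1 0^p. Its reverse is 0^p 1 0^{p+k}, which differs from xy^2z since k ≥ 1. So xy^2z is not a palindrome and xy^2z ∉ L.
This contradicts the pumping lemma, so L is not regular.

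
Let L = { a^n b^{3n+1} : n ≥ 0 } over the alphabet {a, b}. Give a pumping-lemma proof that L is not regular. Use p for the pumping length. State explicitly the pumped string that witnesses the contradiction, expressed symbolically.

a^{p+k} b^{3p+1}

Assume L is regular. Let p be the pumping length given by the pumping lemma.
Let w = a^p b^{3p+1} ∈ L; note |w| = 4p+1 ≥ p.
Write w = xyz as guaranteed by the lemma, with |xy| ≤ p and |y| > 0.
Since the first p symbols of w are all a's and |xy| ≤ p, y lies entirely in the leading a-block: y = a^k for some k with 1 ≤ k ≤ p.
Pump with i = 2: xy^2z = a^{p+k} b^{3p+1}. For this to lie in L we would need 3p+1 = 3(p+k)+1, which forces k = 0. But k ≥ 1, so xy^2z ∉ L.
This is a contradiction; hence L is not regular.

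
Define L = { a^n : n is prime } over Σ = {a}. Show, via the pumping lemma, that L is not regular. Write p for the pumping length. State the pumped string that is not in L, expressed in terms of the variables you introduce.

a^{q(1+k)}

Assume L is regular. Let p be the pumping length given by the pumping lemma.
Let q be a prime with q ≥ p+2 (infinitely many primes exist), and take w = a^q ∈ L with |w| = q ≥ p.
By the pumping lemma, w = xyz with |xy| ≤ p and |y| ≥ 1.
Then y = a^k for some k with 1 ≤ k ≤ p.
Since 1 ≤ k ≤ p, |xz| = q-k. Pump with i = q+1: |xy^{q+1}z| = (q-k)+(q+1)k = q+qk = q(1+k), which is composite (both factors ≥ 2). So xy^{q+1}z = a^{q(1+k)} ∉ L.
This is a contradiction; hence L is not regular.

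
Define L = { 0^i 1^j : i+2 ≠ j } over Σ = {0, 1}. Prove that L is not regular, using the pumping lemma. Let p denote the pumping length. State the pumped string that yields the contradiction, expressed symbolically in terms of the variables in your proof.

Toward a contradiction, assume L is regular with pumping length p.
Choose w = 0^p 1^{p+p!+2}. Since p ≠ (p+p!+2)-2 = p+p!, w ∈ L; and |w| ≥ p.
By the pumping lemma, w = xyz with |xy| ≤ p and |y| > 0.
The first p characters of w are 0's, so xy (and hence y) consists only of 0's. Write y = 0^k, 1 ≤ k ≤ p.
Since 1 ≤ k ≤ p, k divides p!; set t = 1 + p!/k. Then xy^t z has p + (p!/k)·k = p + p! copies of 0. Now the 0-count is p+p! and (1-count)-2 = (p+p!+2)-2 = p+p!, so i+2 ≠ j fails. So xy^t z = 0^{p+p!} 1^{p+p!+2} ∉ L.
This contradicts the pumping lemma, so L is not regular.

0^{p+p!} 1^{p+p!+2}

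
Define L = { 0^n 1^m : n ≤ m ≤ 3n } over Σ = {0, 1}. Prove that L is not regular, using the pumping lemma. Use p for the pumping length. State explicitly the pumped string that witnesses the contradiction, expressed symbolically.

Assume L is regular. Let p be the pumping length given by the pumping lemma.
Take w = 0^p 1^p ∈ L (since p ≤ p ≤ 3p), with |w| = 2p ≥ p.
Write w = xyz as guaranteed by the lemma, with |xy| ≤ p and |y| > 0.
Because |xy| ≤ p and w begins with p copies of 0, we have y = 0^k with 1 ≤ k ≤ p.
Pump with i = 2: xy^2z = 0^{p+k} 1^p. Now n = p+k > p = m, so the condition n ≤ m fails. Thus xy^2z ∉ L.
Contradiction. Therefore L is not regular.

0^{p+k} 1^p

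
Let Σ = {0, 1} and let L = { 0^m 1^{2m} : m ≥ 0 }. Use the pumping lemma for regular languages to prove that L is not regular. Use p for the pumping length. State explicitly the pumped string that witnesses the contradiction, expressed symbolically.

Assume L is regular; let p be its pumping constant.
Let w = 0^p 1^{2p} ∈ L; note |w| = 3p ≥ p.
By the pumping lemma, w = xyz with |xy| ≤ p and y is nonempty.
Because |xy| ≤ p and w begins with p copies of 0, we have y = 0^k with 1 ≤ k ≤ p.
Pump with i = 2: xy^2z = 0^{p+k} 1^{2p}. For this to lie in L we would need 2p = 2(p+k), which forces k = 0. But k ≥ 1, so xy^2z ∉ L.
This contradicts the pumping lemma, so L is not regular.

0^{p+k} 1^{2p}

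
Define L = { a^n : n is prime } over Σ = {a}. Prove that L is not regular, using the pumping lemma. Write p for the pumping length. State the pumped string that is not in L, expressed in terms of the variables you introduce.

Assume L is regular; let p be its pumping constant.
Let q be a prime with q ≥ p+2 (infinitely many primes exist), and take w = a^q ∈ L with |w| = q ≥ p.
Write w = xyz as guaranteed by the lemma, with |xy| ≤ p and y is nonempty.
Then y = a^k for some k with 1 ≤ k ≤ p.
Since 1 ≤ k ≤ p, |xz| = q-k. Pump with i = q+1: |xy^{q+1}z| = (q-k)+(q+1)k = q+qk = q(1+k), which is composite (both factors ≥ 2). So xy^{q+1}z = a^{q(1+k)} ∉ L.
Contradiction. Therefore L is not regular.

a^{q(1+k)}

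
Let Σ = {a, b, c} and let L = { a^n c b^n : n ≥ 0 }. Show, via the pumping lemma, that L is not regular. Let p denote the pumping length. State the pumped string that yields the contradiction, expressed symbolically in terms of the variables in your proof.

a^{p+k} c b^p

Suppose for contradiction that L is regular, and let p be the pumping length.
Take w = a^p c b^p ∈ L with |w| = 2p+1 ≥ p.
By the pumping lemma, w = xyz with |xy| ≤ p and |y| ≥ 1.
Because |xy| ≤ p and w begins with p copies of a, we have y = a^k with 1 ≤ k ≤ p.
Pump with i = 2: xy^2z = a^{p+k} c b^p, which would require p+k = p. But k ≥ 1, so xy^2z ∉ L.
Contradiction. Therefore L is not regular.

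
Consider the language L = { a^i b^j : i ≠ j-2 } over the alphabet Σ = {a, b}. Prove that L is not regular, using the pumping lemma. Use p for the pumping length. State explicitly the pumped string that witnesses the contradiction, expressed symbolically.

a^{p+p!} b^{p+p!+2}

Toward a contradiction, assume L is regular with pumping length p.
Choose w = a^p b^{p+p!+2}. Since p ≠ (p+p!+2)-2 = p+p!, w ∈ L; and |w| ≥ p.
By the pumping lemma, w = xyz with |xy| ≤ p and |y| ≥ 1.
The first p characters of w are a's, so xy (and hence y) consists only of a's. Write y = a^k, 1 ≤ k ≤ p.
Since 1 ≤ k ≤ p, k divides p!; set t = 1 + p!/k. Then xy^t z has p + (p!/k)·k = p + p! copies of a. Now the a-count is p+p! and (b-count)-2 = (p+p!+2)-2 = p+p!, so i ≠ j-2 fails. So xy^t z = a^{p+p!} b^{p+p!+2} ∉ L.
This contradicts the pumping lemma, so L is not regular.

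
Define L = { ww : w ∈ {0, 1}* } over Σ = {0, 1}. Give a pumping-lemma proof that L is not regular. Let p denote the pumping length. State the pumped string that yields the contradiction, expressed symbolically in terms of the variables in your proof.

Toward a contradiction, assume L is regular with pumping length p.
Take w = 0^p 1^p 0^p 1^p = uu where u = 0^p1^p; then w ∈ L and |w| = 4p ≥ p.
Write w = xyz as guaranteed by the lemma, with |xy| ≤ p and y is nonempty.
Because |xy| ≤ p and w begins with p copies of 0, we have y = 0^k with 1 ≤ k ≤ p.
Pump with i = 2: xy^2z = 0^{p+k} 1^p 0^p 1^p, of length 4p+k. Suppose this equals vv. The string starts with 0 and ends with 1, so v does too; thus the boundary between the two copies of v is a 1→0 transition. There is exactly one such transition, at position 2p+k, so |v| = 2p+k and |vv| = 4p+2k ≠ 4p+k since k ≥ 1. So xy^2z ∉ L.
This contradicts the pumping lemma, so L is not regular.

0^{p+k} 1^p 0^p 1^p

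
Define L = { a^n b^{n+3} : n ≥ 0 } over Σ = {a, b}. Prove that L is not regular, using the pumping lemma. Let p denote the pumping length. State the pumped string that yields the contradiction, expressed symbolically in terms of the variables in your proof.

Assume L is regular. Let p be the pumping length given by the pumping lemma.
Let w = a^p b^{p+3} ∈ L; note |w| = 2p+3 ≥ p.
Write w = xyz as guaranteed by the lemma, with |xy| ≤ p and |y| ≥ 1.
Since the first p symbols of w are all a's and |xy| ≤ p, y lies entirely in the leading a-block: y = a^k for some k with 1 ≤ k ≤ p.
Pump with i = 2: xy^2z = a^{p+k} b^{p+3}. For this to lie in L we would need p+3 = (p+k)+3, which forces k = 0. But k ≥ 1, so xy^2z ∉ L.
This contradicts the pumping lemma, so L is not regular.

a^{p+k} b^{p+3}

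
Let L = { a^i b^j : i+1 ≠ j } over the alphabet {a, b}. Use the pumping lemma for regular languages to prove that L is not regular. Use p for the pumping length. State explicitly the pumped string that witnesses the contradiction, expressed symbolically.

Assume L is regular. Let p be the pumping length given by the pumping lemma.
Choose w = a^p b^{p+p!+1}. Since p ≠ (p+p!+1)-1 = p+p!, w ∈ L; and |w| ≥ p.
Write w = xyz as guaranteed by the lemma, with |xy| ≤ p and |y| ≥ 1.
The first p characters of w are a's, so xy (and hence y) consists only of a's. Write y = a^k, 1 ≤ k ≤ p.
Since 1 ≤ k ≤ p, k divides p!; set t = 1 + p!/k. Then xy^t z has p + (p!/k)·k = p + p! copies of a. Now the a-count is p+p! and (b-count)-1 = (p+p!+1)-1 = p+p!, so i+1 ≠ j fails. So xy^t z = a^{p+p!} b^{p+p!+1} ∉ L.
This is a contradiction; hence L is not regular.

a^{p+p!} b^{p+p!+1}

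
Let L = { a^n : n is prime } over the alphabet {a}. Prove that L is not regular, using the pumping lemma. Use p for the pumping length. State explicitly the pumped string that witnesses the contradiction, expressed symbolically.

a^{q(1+k)}

Suppose for contradiction that L is regular, and let p be the pumping length.
Let q be a prime with q ≥ p+2 (infinitely many primes exist), and take w = a^q ∈ L with |w| = q ≥ p.
The pumping lemma gives a decomposition w = xyz where |xy| ≤ p and |y| ≥ 1.
Then y = a^k for some k with 1 ≤ k ≤ p.
Since 1 ≤ k ≤ p, |xz| = q-k. Pump with i = q+1: |xy^{q+1}z| = (q-k)+(q+1)k = q+qk = q(1+k), which is composite (both factors ≥ 2). So xy^{q+1}z = a^{q(1+k)} ∉ L.
This contradicts the pumping lemma, so L is not regular.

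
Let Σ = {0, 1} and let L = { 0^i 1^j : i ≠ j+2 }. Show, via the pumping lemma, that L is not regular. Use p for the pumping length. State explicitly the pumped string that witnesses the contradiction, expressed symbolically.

0^{p+p!} 1^{p+p!-2}

Suppose for contradiction that L is regular, and let p be the pumping length.
Choose w = 0^p 1^{p+p!-2}. Since p ≠ (p+p!-2)+2 = p+p!, w ∈ L; and |w| ≥ p.
The pumping lemma gives a decomposition w = xyz where |xy| ≤ p and y is nonempty.
Since the first p symbols of w are all 0's and |xy| ≤ p, y lies entirely in the leading 0-block: y = 0^k for some k with 1 ≤ k ≤ p.
Since 1 ≤ k ≤ p, k divides p!; set t = 1 + p!/k. Then xy^t z has p + (p!/k)·k = p + p! copies of 0. Now the 0-count is p+p! and (1-count)+2 = (p+p!-2)+2 = p+p!, so i ≠ j+2 fails. So xy^t z = 0^{p+p!} 1^{p+p!-2} ∉ L.
This is a contradiction; hence L is not regular.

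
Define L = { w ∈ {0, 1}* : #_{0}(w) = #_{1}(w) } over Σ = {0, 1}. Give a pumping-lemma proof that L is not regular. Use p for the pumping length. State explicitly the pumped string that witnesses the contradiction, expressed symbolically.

0^{p+k} 1^p

Assume L is regular. Let p be the pumping length given by the pumping lemma.
Choose w = 0^p 1^p ∈ L with |w| = 2p ≥ p.
The pumping lemma gives a decomposition w = xyz where |xy| ≤ p and |y| ≥ 1.
Because |xy| ≤ p and w begins with p copies of 0, we have y = 0^k with 1 ≤ k ≤ p.
Pump with i = 2: xy^2z = 0^{p+k} 1^p has p+k occurrences of 0 but only p of 1. Since k ≥ 1 the counts differ, so xy^2z ∉ L.
Contradiction. Therefore L is not regular.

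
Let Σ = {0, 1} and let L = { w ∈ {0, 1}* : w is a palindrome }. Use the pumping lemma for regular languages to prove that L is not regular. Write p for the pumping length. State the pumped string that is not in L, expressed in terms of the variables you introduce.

Suppose for contradiction that L is regular, and let p be the pumping length.
Take w = 0^p 1 0^p, a palindrome of length 2p+1 ≥ p.
Write w = xyz as guaranteed by the lemma, with |xy| ≤ p and |y| ≥ 1.
The first p characters of w are 0's, so xy (and hence y) consists only of 0's. Write y = 0^k, 1 ≤ k ≤ p.
Pump with i = 2: xy^2z = 0^{p+k} 1 0^p. Its reverse is 0^p 1 0^{p+k}, which differs from xy^2z since k ≥ 1. So xy^2z is not a palindrome and xy^2z ∉ L.
This is a contradiction; hence L is not regular.

0^{p+k} 1 0^p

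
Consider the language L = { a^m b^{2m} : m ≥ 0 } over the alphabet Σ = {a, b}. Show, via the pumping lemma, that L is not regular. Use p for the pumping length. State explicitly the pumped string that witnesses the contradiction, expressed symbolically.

Suppose for contradiction that L is regular, and let p be the pumping length.
Choose w = a^p b^{2p}, which is in L with |w| = 3p ≥ p.
By the pumping lemma, w = xyz with |xy| ≤ p and y is nonempty.
Since the first p symbols of w are all a's and |xy| ≤ p, y lies entirely in the leading a-block: y = a^k for some k with 1 ≤ k ≤ p.
Pump with i = 2: xy^2z = a^{p+k} b^{2p}. For this to lie in L we would need 2p = 2(p+k), which forces k = 0. But k ≥ 1, so xy^2z ∉ L.
Contradiction. Therefore L is not regular.

a^{p+k} b^{2p}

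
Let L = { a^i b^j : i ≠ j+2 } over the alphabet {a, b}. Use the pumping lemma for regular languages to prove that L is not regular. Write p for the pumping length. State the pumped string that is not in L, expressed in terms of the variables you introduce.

Assume L is regular. Let p be the pumping length given by the pumping lemma.
Choose w = a^p b^{p+p!-2}. Since p ≠ (p+p!-2)+2 = p+p!, w ∈ L; and |w| ≥ p.
By the pumping lemma, w = xyz with |xy| ≤ p and y is nonempty.
Since the first p symbols of w are all a's and |xy| ≤ p, y lies entirely in the leading a-block: y = a^k for some k with 1 ≤ k ≤ p.
Since 1 ≤ k ≤ p, k divides p!; set t = 1 + p!/k. Then xy^t z has p + (p!/k)·k = p + p! copies of a. Now the a-count is p+p! and (b-count)+2 = (p+p!-2)+2 = p+p!, so i ≠ j+2 fails. So xy^t z = a^{p+p!} b^{p+p!-2} ∉ L.
This contradicts the pumping lemma, so L is not regular.

a^{p+p!} b^{p+p!-2}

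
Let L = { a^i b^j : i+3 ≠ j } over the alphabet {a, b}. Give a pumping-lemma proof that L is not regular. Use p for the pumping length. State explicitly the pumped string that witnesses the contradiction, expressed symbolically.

a^{p+p!} b^{p+p!+3}

Suppose for contradiction that L is regular, and let p be the pumping length.
Choose w = a^p b^{p+p!+3}. Since p ≠ (p+p!+3)-3 = p+p!, w ∈ L; and |w| ≥ p.
Write w = xyz as guaranteed by the lemma, with |xy| ≤ p and |y| ≥ 1.
Since the first p symbols of w are all a's and |xy| ≤ p, y lies entirely in the leading a-block: y = a^k for some k with 1 ≤ k ≤ p.
Since 1 ≤ k ≤ p, k divides p!; set t = 1 + p!/k. Then xy^t z has p + (p!/k)·k = p + p! copies of a. Now the a-count is p+p! and (b-count)-3 = (p+p!+3)-3 = p+p!, so i+3 ≠ j fails. So xy^t z = a^{p+p!} b^{p+p!+3} ∉ L.
Contradiction. Therefore L is not regular.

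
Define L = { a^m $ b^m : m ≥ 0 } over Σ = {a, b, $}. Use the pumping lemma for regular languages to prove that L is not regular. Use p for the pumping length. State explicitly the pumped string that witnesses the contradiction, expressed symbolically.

Assume L is regular; let p be its pumping constant.
Take w = a^p $ b^p ∈ L with |w| = 2p+1 ≥ p.
By the pumping lemma, w = xyz with |xy| ≤ p and |y| > 0.
The first p characters of w are a's, so xy (and hence y) consists only of a's. Write y = a^k, 1 ≤ k ≤ p.
Pump with i = 2: xy^2z = a^{p+k} $ b^p, which would require p+k = p. But k ≥ 1, so xy^2z ∉ L.
Contradiction. Therefore L is not regular.

a^{p+k} $ b^p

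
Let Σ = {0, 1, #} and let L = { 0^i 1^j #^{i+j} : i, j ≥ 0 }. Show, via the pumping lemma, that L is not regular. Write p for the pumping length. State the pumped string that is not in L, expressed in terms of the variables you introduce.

Suppose for contradiction that L is regular, and let p be the pumping length.
Take w = 0^p 1^p #^{2p} ∈ L (with i=j=p, i+j=2p), |w| = 4p ≥ p.
The pumping lemma gives a decomposition w = xyz where |xy| ≤ p and |y| ≥ 1.
Since the first p symbols of w are all 0's and |xy| ≤ p, y lies entirely in the leading 0-block: y = 0^k for some k with 1 ≤ k ≤ p.
Consider xy^2z = 0^{p+k} 1^p #^{2p}. Now the 0- and 1-counts sum to 2p+k, but the #-count is 2p ≠ 2p+k. So xy^2z ∉ L.
This is a contradiction; hence L is not regular.

0^{p+k} 1^p #^{2p}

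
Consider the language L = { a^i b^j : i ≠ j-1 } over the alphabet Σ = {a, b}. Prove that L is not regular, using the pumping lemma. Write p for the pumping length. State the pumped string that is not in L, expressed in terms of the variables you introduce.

Suppose for contradiction that L is regular, and let p be the pumping length.
Choose w = a^p b^{p+p!+1}. Since p ≠ (p+p!+1)-1 = p+p!, w ∈ L; and |w| ≥ p.
Write w = xyz as guaranteed by the lemma, with |xy| ≤ p and |y| ≥ 1.
The first p characters of w are a's, so xy (and hence y) consists only of a's. Write y = a^k, 1 ≤ k ≤ p.
Since 1 ≤ k ≤ p, k divides p!; set t = 1 + p!/k. Then xy^t z has p + (p!/k)·k = p + p! copies of a. Now the a-count is p+p! and (b-count)-1 = (p+p!+1)-1 = p+p!, so i ≠ j-1 fails. So xy^t z = a^{p+p!} b^{p+p!+1} ∉ L.
This is a contradiction; hence L is not regular.

a^{p+p!} b^{p+p!+1}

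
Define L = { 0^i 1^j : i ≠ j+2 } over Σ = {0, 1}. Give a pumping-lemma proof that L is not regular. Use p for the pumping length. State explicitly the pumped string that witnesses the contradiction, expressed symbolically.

Assume L is regular; let p be its pumping constant.
Choose w = 0^p 1^{p+p!-2}. Since p ≠ (p+p!-2)+2 = p+p!, w ∈ L; and |w| ≥ p.
By the pumping lemma, w = xyz with |xy| ≤ p and |y| ≥ 1.
The first p characters of w are 0's, so xy (and hence y) consists only of 0's. Write y = 0^k, 1 ≤ k ≤ p.
Since 1 ≤ k ≤ p, k divides p!; set t = 1 + p!/k. Then xy^t z has p + (p!/k)·k = p + p! copies of 0. Now the 0-count is p+p! and (1-count)+2 = (p+p!-2)+2 = p+p!, so i ≠ j+2 fails. So xy^t z = 0^{p+p!} 1^{p+p!-2} ∉ L.
Contradiction. Therefore L is not regular.

0^{p+p!} 1^{p+p!-2}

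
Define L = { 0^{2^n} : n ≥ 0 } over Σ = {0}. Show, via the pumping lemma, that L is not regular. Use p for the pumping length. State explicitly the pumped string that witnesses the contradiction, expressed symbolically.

Assume L is regular; let p be its pumping constant.
Take w = 0^{2^p} ∈ L with |w| = 2^p ≥ p.
By the pumping lemma, w = xyz with |xy| ≤ p and |y| ≥ 1.
Then y = 0^k for some k with 1 ≤ k ≤ p.
Pump with i = 2: xy^2z = 0^{2^p+k}. Since 1 ≤ k ≤ p < 2^p, we have 2^p < 2^p+k < 2^{p+1}, so 2^p+k is not a power of 2. So xy^2z ∉ L.
This contradicts the pumping lemma, so L is not regular.

0^{2^p+k}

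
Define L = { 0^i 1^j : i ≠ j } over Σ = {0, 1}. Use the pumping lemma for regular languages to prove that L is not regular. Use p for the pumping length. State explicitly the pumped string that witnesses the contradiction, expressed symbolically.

Toward a contradiction, assume L is regular with pumping length p.
Choose w = 0^p 1^{p+p!}. Since p ≠ p+p!, w ∈ L; and |w| ≥ p.
By the pumping lemma, w = xyz with |xy| ≤ p and |y| ≥ 1.
Since the first p symbols of w are all 0's and |xy| ≤ p, y lies entirely in the leading 0-block: y = 0^k for some k with 1 ≤ k ≤ p.
Since 1 ≤ k ≤ p, k divides p!; set t = 1 + p!/k. Then xy^t z has p + (p!/k)·k = p + p! copies of 0. Now the 0-count equals the 1-count, so i ≠ j fails. So xy^t z = 0^{p+p!} 1^{p+p!} ∉ L.
This is a contradiction; hence L is not regular.

0^{p+p!} 1^{p+p!}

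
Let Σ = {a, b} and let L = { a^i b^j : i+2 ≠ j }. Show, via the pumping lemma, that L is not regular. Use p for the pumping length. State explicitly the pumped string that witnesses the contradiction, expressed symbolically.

Assume L is regular. Let p be the pumping length given by the pumping lemma.
Choose w = a^p b^{p+p!+2}. Since p ≠ (p+p!+2)-2 = p+p!, w ∈ L; and |w| ≥ p.
Write w = xyz as guaranteed by the lemma, with |xy| ≤ p and y is nonempty.
Since the first p symbols of w are all a's and |xy| ≤ p, y lies entirely in the leading a-block: y = a^k for some k with 1 ≤ k ≤ p.
Since 1 ≤ k ≤ p, k divides p!; set t = 1 + p!/k. Then xy^t z has p + (p!/k)·k = p + p! copies of a. Now the a-count is p+p! and (b-count)-2 = (p+p!+2)-2 = p+p!, so i+2 ≠ j fails. So xy^t z = a^{p+p!} b^{p+p!+2} ∉ L.
This is a contradiction; hence L is not regular.

a^{p+p!} b^{p+p!+2}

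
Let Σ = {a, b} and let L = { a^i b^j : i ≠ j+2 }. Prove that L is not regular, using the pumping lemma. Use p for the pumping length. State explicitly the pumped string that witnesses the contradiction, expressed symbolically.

Suppose for contradiction that L is regular, and let p be the pumping length.
Choose w = a^p b^{p+p!-2}. Since p ≠ (p+p!-2)+2 = p+p!, w ∈ L; and |w| ≥ p.
Write w = xyz as guaranteed by the lemma, with |xy| ≤ p and y is nonempty.
The first p characters of w are a's, so xy (and hence y) consists only of a's. Write y = a^k, 1 ≤ k ≤ p.
Since 1 ≤ k ≤ p, k divides p!; set t = 1 + p!/k. Then xy^t z has p + (p!/k)·k = p + p! copies of a. Now the a-count is p+p! and (b-count)+2 = (p+p!-2)+2 = p+p!, so i ≠ j+2 fails. So xy^t z = a^{p+p!} b^{p+p!-2} ∉ L.
This is a contradiction; hence L is not regular.

a^{p+p!} b^{p+p!-2}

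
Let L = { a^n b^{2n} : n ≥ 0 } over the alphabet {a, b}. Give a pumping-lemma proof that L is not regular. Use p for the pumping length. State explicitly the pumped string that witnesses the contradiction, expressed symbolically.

Assume L is regular; let p be its pumping constant.
Choose w = a^p b^{2p}, which is in L with |w| = 3p ≥ p.
The pumping lemma gives a decomposition w = xyz where |xy| ≤ p and |y| ≥ 1.
The first p characters of w are a's, so xy (and hence y) consists only of a's. Write y = a^k, 1 ≤ k ≤ p.
Pump with i = 2: xy^2z = a^{p+k} b^{2p}. For this to lie in L we would need 2p = 2(p+k), which forces k = 0. But k ≥ 1, so xy^2z ∉ L.
This contradicts the pumping lemma, so L is not regular.

a^{p+k} b^{2p}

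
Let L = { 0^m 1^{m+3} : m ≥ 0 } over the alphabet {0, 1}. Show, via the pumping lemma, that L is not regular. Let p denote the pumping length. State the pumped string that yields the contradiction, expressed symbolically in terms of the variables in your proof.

0^{p+k} 1^{p+3}

Assume L is regular. Let p be the pumping length given by the pumping lemma.
Let w = 0^p 1^{p+3} ∈ L; note |w| = 2p+3 ≥ p.
By the pumping lemma, w = xyz with |xy| ≤ p and |y| ≥ 1.
Because |xy| ≤ p and w begins with p copies of 0, we have y = 0^k with 1 ≤ k ≤ p.
Pump with i = 2: xy^2z = 0^{p+k} 1^{p+3}. For this to lie in L we would need p+3 = (p+k)+3, which forces k = 0. But k ≥ 1, so xy^2z ∉ L.
This contradicts the pumping lemma, so L is not regular.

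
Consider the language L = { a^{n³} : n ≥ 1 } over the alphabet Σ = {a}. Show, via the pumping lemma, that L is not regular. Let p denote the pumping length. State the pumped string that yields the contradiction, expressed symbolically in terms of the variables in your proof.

a^{p³+k}

Assume L is regular; let p be its pumping constant.
Take w = a^{p³} ∈ L with |w| = p³ ≥ p.
Write w = xyz as guaranteed by the lemma, with |xy| ≤ p and y is nonempty.
Then y = a^k for some k with 1 ≤ k ≤ p.
Pump with i = 2: xy^2z = a^{p³+k}. Since 1 ≤ k ≤ p, p³ < p³+k ≤ p³+p < p³+3p²+3p+1 = (p+1)³, so p³+k is not a perfect cube. So xy^2z ∉ L.
This is a contradiction; hence L is not regular.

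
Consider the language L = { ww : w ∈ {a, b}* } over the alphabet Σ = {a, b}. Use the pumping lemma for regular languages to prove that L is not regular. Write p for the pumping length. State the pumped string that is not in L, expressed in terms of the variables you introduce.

a^{p+k} b^p a^p b^p

Suppose for contradiction that L is regular, and let p be the pumping length.
Take w = a^p b^p a^p b^p = uu where u = a^pb^p; then w ∈ L and |w| = 4p ≥ p.
Write w = xyz as guaranteed by the lemma, with |xy| ≤ p and |y| ≥ 1.
Because |xy| ≤ p and w begins with p copies of a, we have y = a^k with 1 ≤ k ≤ p.
Pump with i = 2: xy^2z = a^{p+k} b^p a^p b^p, of length 4p+k. Suppose this equals vv. The string starts with a and ends with b, so v does too; thus the boundary between the two copies of v is a b→a transition. There is exactly one such transition, at position 2p+k, so |v| = 2p+k and |vv| = 4p+2k ≠ 4p+k since k ≥ 1. So xy^2z ∉ L.
Contradiction. Therefore L is not regular.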